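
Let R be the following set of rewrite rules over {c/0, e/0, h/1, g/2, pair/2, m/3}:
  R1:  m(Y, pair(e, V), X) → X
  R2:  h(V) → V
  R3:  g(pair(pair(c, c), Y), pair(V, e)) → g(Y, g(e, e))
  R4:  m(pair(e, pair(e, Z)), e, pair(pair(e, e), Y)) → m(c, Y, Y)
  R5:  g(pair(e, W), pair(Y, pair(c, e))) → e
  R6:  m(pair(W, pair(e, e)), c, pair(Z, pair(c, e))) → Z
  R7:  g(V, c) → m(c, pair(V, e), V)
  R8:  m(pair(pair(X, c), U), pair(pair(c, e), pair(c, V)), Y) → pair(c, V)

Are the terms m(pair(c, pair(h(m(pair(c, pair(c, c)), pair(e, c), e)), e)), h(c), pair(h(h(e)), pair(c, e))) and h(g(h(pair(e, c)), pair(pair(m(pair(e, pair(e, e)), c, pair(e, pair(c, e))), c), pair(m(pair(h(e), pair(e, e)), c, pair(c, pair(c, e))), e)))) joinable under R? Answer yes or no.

Reduce t₁ = m(pair(c, pair(h(m(pair(c, pair(c, c)), pair(e, c), e)), e)), h(c), pair(h(h(e)), pair(c, e))):
1. m(pair(c, pair(h(m(pair(c, pair(c, c)), pair(e, c), e)), e)), h(c), pair(h(h(e)), pair(c, e)))  →  m(pair(c, pair(m(pair(c, pair(c, c)), pair(e, c), e), e)), h(c), pair(h(h(e)), pair(c, e)))   [R2 at 1.2.1]
2. m(pair(c, pair(m(pair(c, pair(c, c)), pair(e, c), e), e)), h(c), pair(h(h(e)), pair(c, e)))  →  m(pair(c, pair(e, e)), h(c), pair(h(h(e)), pair(c, e)))   [R1 at 1.2.1]
3. m(pair(c, pair(e, e)), h(c), pair(h(h(e)), pair(c, e)))  →  m(pair(c, pair(e, e)), c, pair(h(h(e)), pair(c, e)))   [R2 at 2]
4. m(pair(c, pair(e, e)), c, pair(h(h(e)), pair(c, e)))  →  h(h(e))   [R6 at ε]
5. h(h(e))  →  h(e)   [R2 at ε]
6. h(e)  →  e   [R2 at ε]

Reduce t₂ = h(g(h(pair(e, c)), pair(pair(m(pair(e, pair(e, e)), c, pair(e, pair(c, e))), c), pair(m(pair(h(e), pair(e, e)), c, pair(c, pair(c, e))), e)))):
1. h(g(h(pair(e, c)), pair(pair(m(pair(e, pair(e, e)), c, pair(e, pair(c, e))), c), pair(m(pair(h(e), pair(e, e)), c, pair(c, pair(c, e))), e))))  →  g(h(pair(e, c)), pair(pair(m(pair(e, pair(e, e)), c, pair(e, pair(c, e))), c), pair(m(pair(h(e), pair(e, e)), c, pair(c, pair(c, e))), e)))   [R2 at ε]
2. g(h(pair(e, c)), pair(pair(m(pair(e, pair(e, e)), c, pair(e, pair(c, e))), c), pair(m(pair(h(e), pair(e, e)), c, pair(c, pair(c, e))), e)))  →  g(pair(e, c), pair(pair(m(pair(e, pair(e, e)), c, pair(e, pair(c, e))), c), pair(m(pair(h(e), pair(e, e)), c, pair(c, pair(c, e))), e)))   [R2 at 1]
3. g(pair(e, c), pair(pair(m(pair(e, pair(e, e)), c, pair(e, pair(c, e))), c), pair(m(pair(h(e), pair(e, e)), c, pair(c, pair(c, e))), e)))  →  g(pair(e, c), pair(pair(e, c), pair(m(pair(h(e), pair(e, e)), c, pair(c, pair(c, e))), e)))   [R6 at 2.1.1]
4. g(pair(e, c), pair(pair(e, c), pair(m(pair(h(e), pair(e, e)), c, pair(c, pair(c, e))), e)))  →  g(pair(e, c), pair(pair(e, c), pair(c, e)))   [R6 at 2.2.1]
5. g(pair(e, c), pair(pair(e, c), pair(c, e)))  →  e   [R5 at ε]

yes — NF(t₁) = e, NF(t₂) = e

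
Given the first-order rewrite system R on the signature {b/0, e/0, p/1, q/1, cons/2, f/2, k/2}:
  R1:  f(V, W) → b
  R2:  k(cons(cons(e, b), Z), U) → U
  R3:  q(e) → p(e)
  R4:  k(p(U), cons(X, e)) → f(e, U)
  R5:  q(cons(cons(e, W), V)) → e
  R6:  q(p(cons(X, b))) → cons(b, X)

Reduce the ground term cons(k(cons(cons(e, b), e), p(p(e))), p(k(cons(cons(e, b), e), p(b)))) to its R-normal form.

cons(p(p(e)), p(p(b)))

1. cons(k(cons(cons(e, b), e), p(p(e))), p(k(cons(cons(e, b), e), p(b))))  →  cons(p(p(e)), p(k(cons(cons(e, b), e), p(b))))   [R2 at 1]
2. cons(p(p(e)), p(k(cons(cons(e, b), e), p(b))))  →  cons(p(p(e)), p(p(b)))   [R2 at 2.1]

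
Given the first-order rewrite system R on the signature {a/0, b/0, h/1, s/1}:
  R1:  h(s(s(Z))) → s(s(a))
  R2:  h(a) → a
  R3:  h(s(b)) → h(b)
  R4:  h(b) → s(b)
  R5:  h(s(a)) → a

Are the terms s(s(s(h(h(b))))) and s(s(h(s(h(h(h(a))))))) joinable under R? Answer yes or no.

no — NF(t₁) = s(s(s(s(b)))), NF(t₂) = s(s(a))

Reduce t₁ = s(s(s(h(h(b))))):
1. s(s(s(h(h(b)))))  →  s(s(s(h(s(b)))))   [R4 at 1.1.1.1]
2. s(s(s(h(s(b)))))  →  s(s(s(h(b))))   [R3 at 1.1.1]
3. s(s(s(h(b))))  →  s(s(s(s(b))))   [R4 at 1.1.1]

Reduce t₂ = s(s(h(s(h(h(h(a))))))):
1. s(s(h(s(h(h(h(a)))))))  →  s(s(h(s(h(h(a))))))   [R2 at 1.1.1.1.1.1]
2. s(s(h(s(h(h(a))))))  →  s(s(h(s(h(a)))))   [R2 at 1.1.1.1.1]
3. s(s(h(s(h(a)))))  →  s(s(h(s(a))))   [R2 at 1.1.1.1]
4. s(s(h(s(a))))  →  s(s(a))   [R5 at 1.1]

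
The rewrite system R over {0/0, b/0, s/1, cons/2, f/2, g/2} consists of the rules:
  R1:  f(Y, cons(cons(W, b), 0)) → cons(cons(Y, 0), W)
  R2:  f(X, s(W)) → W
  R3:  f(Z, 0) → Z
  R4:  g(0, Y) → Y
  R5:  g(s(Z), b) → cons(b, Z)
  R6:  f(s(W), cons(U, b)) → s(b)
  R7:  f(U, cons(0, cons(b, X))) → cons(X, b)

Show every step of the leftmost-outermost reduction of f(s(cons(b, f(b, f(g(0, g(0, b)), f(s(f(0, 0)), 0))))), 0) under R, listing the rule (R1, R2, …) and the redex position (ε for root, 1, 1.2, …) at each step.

1. f(s(cons(b, f(b, f(g(0, g(0, b)), f(s(f(0, 0)), 0))))), 0)  →  s(cons(b, f(b, f(g(0, g(0, b)), f(s(f(0, 0)), 0)))))   [R3 at ε]
2. s(cons(b, f(b, f(g(0, g(0, b)), f(s(f(0, 0)), 0)))))  →  s(cons(b, f(b, f(g(0, b), f(s(f(0, 0)), 0)))))   [R4 at 1.2.2.1]
3. s(cons(b, f(b, f(g(0, b), f(s(f(0, 0)), 0)))))  →  s(cons(b, f(b, f(b, f(s(f(0, 0)), 0)))))   [R4 at 1.2.2.1]
4. s(cons(b, f(b, f(b, f(s(f(0, 0)), 0)))))  →  s(cons(b, f(b, f(b, s(f(0, 0))))))   [R3 at 1.2.2.2]
5. s(cons(b, f(b, f(b, s(f(0, 0))))))  →  s(cons(b, f(b, f(0, 0))))   [R2 at 1.2.2]
6. s(cons(b, f(b, f(0, 0))))  →  s(cons(b, f(b, 0)))   [R3 at 1.2.2]
7. s(cons(b, f(b, 0)))  →  s(cons(b, b))   [R3 at 1.2]

s(cons(b, b))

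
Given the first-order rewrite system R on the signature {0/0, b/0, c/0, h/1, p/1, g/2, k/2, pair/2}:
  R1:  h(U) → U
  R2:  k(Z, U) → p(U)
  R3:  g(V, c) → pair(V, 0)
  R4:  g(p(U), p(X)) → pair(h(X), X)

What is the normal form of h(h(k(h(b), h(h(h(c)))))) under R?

p(c)

1. h(h(k(h(b), h(h(h(c))))))  →  h(k(h(b), h(h(h(c)))))   [R1 at ε]
2. h(k(h(b), h(h(h(c)))))  →  k(h(b), h(h(h(c))))   [R1 at ε]
3. k(h(b), h(h(h(c))))  →  p(h(h(h(c))))   [R2 at ε]
4. p(h(h(h(c))))  →  p(h(h(c)))   [R1 at 1]
5. p(h(h(c)))  →  p(h(c))   [R1 at 1]
6. p(h(c))  →  p(c)   [R1 at 1]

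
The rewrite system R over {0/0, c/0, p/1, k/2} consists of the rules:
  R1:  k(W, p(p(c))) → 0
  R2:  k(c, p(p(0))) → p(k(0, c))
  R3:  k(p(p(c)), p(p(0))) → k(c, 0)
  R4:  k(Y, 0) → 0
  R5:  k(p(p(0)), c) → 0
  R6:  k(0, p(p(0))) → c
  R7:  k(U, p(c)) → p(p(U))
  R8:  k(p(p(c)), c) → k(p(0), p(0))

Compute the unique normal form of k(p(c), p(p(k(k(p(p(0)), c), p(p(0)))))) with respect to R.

1. k(p(c), p(p(k(k(p(p(0)), c), p(p(0))))))  →  k(p(c), p(p(k(0, p(p(0))))))   [R5 at 2.1.1.1]
2. k(p(c), p(p(k(0, p(p(0))))))  →  k(p(c), p(p(c)))   [R6 at 2.1.1]
3. k(p(c), p(p(c)))  →  0   [R1 at ε]

0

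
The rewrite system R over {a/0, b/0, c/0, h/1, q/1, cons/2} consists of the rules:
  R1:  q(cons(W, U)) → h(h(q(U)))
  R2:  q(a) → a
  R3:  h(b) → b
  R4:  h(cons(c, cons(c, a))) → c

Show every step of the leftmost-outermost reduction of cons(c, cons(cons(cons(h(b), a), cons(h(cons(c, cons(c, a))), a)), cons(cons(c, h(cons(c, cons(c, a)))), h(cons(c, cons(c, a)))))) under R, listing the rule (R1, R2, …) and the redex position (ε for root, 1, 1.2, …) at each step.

cons(c, cons(cons(cons(b, a), cons(c, a)), cons(cons(c, c), c)))

1. cons(c, cons(cons(cons(h(b), a), cons(h(cons(c, cons(c, a))), a)), cons(cons(c, h(cons(c, cons(c, a)))), h(cons(c, cons(c, a))))))  →  cons(c, cons(cons(cons(b, a), cons(h(cons(c, cons(c, a))), a)), cons(cons(c, h(cons(c, cons(c, a)))), h(cons(c, cons(c, a))))))   [R3 at 2.1.1.1]
2. cons(c, cons(cons(cons(b, a), cons(h(cons(c, cons(c, a))), a)), cons(cons(c, h(cons(c, cons(c, a)))), h(cons(c, cons(c, a))))))  →  cons(c, cons(cons(cons(b, a), cons(c, a)), cons(cons(c, h(cons(c, cons(c, a)))), h(cons(c, cons(c, a))))))   [R4 at 2.1.2.1]
3. cons(c, cons(cons(cons(b, a), cons(c, a)), cons(cons(c, h(cons(c, cons(c, a)))), h(cons(c, cons(c, a))))))  →  cons(c, cons(cons(cons(b, a), cons(c, a)), cons(cons(c, c), h(cons(c, cons(c, a))))))   [R4 at 2.2.1.2]
4. cons(c, cons(cons(cons(b, a), cons(c, a)), cons(cons(c, c), h(cons(c, cons(c, a))))))  →  cons(c, cons(cons(cons(b, a), cons(c, a)), cons(cons(c, c), c)))   [R4 at 2.2.2]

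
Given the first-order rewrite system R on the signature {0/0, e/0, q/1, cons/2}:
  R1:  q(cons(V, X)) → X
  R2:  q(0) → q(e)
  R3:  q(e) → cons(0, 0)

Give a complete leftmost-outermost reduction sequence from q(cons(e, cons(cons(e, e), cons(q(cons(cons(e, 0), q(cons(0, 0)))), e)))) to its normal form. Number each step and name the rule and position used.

1. q(cons(e, cons(cons(e, e), cons(q(cons(cons(e, 0), q(cons(0, 0)))), e))))  →  cons(cons(e, e), cons(q(cons(cons(e, 0), q(cons(0, 0)))), e))   [R1 at ε]
2. cons(cons(e, e), cons(q(cons(cons(e, 0), q(cons(0, 0)))), e))  →  cons(cons(e, e), cons(q(cons(0, 0)), e))   [R1 at 2.1]
3. cons(cons(e, e), cons(q(cons(0, 0)), e))  →  cons(cons(e, e), cons(0, e))   [R1 at 2.1]

cons(cons(e, e), cons(0, e))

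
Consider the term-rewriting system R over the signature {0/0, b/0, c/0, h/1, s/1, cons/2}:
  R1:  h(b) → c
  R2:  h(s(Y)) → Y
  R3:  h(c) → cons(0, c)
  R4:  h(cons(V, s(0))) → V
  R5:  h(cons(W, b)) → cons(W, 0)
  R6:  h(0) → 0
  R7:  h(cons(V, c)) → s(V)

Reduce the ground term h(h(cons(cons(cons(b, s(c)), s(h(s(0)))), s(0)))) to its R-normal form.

1. h(h(cons(cons(cons(b, s(c)), s(h(s(0)))), s(0))))  →  h(cons(cons(b, s(c)), s(h(s(0)))))   [R4 at 1]
2. h(cons(cons(b, s(c)), s(h(s(0)))))  →  h(cons(cons(b, s(c)), s(0)))   [R2 at 1.2.1]
3. h(cons(cons(b, s(c)), s(0)))  →  cons(b, s(c))   [R4 at ε]

cons(b, s(c))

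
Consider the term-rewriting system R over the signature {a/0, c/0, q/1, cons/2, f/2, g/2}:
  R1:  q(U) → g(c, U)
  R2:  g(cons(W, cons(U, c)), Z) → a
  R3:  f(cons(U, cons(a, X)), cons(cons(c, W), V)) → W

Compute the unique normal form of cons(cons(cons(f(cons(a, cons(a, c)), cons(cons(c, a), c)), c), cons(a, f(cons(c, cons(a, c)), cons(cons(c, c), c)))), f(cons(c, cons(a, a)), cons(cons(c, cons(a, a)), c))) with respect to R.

cons(cons(cons(a, c), cons(a, c)), cons(a, a))

1. cons(cons(cons(f(cons(a, cons(a, c)), cons(cons(c, a), c)), c), cons(a, f(cons(c, cons(a, c)), cons(cons(c, c), c)))), f(cons(c, cons(a, a)), cons(cons(c, cons(a, a)), c)))  →  cons(cons(cons(a, c), cons(a, f(cons(c, cons(a, c)), cons(cons(c, c), c)))), f(cons(c, cons(a, a)), cons(cons(c, cons(a, a)), c)))   [R3 at 1.1.1]
2. cons(cons(cons(a, c), cons(a, f(cons(c, cons(a, c)), cons(cons(c, c), c)))), f(cons(c, cons(a, a)), cons(cons(c, cons(a, a)), c)))  →  cons(cons(cons(a, c), cons(a, c)), f(cons(c, cons(a, a)), cons(cons(c, cons(a, a)), c)))   [R3 at 1.2.2]
3. cons(cons(cons(a, c), cons(a, c)), f(cons(c, cons(a, a)), cons(cons(c, cons(a, a)), c)))  →  cons(cons(cons(a, c), cons(a, c)), cons(a, a))   [R3 at 2]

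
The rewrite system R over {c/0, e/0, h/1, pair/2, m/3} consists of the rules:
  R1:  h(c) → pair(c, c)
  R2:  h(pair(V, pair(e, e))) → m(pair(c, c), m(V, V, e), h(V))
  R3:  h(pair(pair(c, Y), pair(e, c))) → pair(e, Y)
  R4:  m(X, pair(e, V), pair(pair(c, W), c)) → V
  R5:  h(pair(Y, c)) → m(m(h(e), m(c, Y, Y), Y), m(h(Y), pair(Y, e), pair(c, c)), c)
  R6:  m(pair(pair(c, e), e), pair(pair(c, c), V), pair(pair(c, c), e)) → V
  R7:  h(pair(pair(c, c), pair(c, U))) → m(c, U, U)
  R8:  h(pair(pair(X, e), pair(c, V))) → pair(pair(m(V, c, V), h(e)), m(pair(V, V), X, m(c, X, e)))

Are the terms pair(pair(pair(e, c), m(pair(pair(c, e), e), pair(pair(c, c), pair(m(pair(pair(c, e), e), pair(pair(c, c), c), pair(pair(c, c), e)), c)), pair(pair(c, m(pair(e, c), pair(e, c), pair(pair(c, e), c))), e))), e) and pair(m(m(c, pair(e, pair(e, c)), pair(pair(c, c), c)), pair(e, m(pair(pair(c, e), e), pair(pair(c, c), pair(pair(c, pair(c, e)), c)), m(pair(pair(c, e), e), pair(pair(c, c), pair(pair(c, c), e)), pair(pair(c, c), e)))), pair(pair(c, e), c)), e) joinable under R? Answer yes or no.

Reduce t₁ = pair(pair(pair(e, c), m(pair(pair(c, e), e), pair(pair(c, c), pair(m(pair(pair(c, e), e), pair(pair(c, c), c), pair(pair(c, c), e)), c)), pair(pair(c, m(pair(e, c), pair(e, c), pair(pair(c, e), c))), e))), e):
1. pair(pair(pair(e, c), m(pair(pair(c, e), e), pair(pair(c, c), pair(m(pair(pair(c, e), e), pair(pair(c, c), c), pair(pair(c, c), e)), c)), pair(pair(c, m(pair(e, c), pair(e, c), pair(pair(c, e), c))), e))), e)  →  pair(pair(pair(e, c), m(pair(pair(c, e), e), pair(pair(c, c), pair(c, c)), pair(pair(c, m(pair(e, c), pair(e, c), pair(pair(c, e), c))), e))), e)   [R6 at 1.2.2.2.1]
2. pair(pair(pair(e, c), m(pair(pair(c, e), e), pair(pair(c, c), pair(c, c)), pair(pair(c, m(pair(e, c), pair(e, c), pair(pair(c, e), c))), e))), e)  →  pair(pair(pair(e, c), m(pair(pair(c, e), e), pair(pair(c, c), pair(c, c)), pair(pair(c, c), e))), e)   [R4 at 1.2.3.1.2]
3. pair(pair(pair(e, c), m(pair(pair(c, e), e), pair(pair(c, c), pair(c, c)), pair(pair(c, c), e))), e)  →  pair(pair(pair(e, c), pair(c, c)), e)   [R6 at 1.2]

Reduce t₂ = pair(m(m(c, pair(e, pair(e, c)), pair(pair(c, c), c)), pair(e, m(pair(pair(c, e), e), pair(pair(c, c), pair(pair(c, pair(c, e)), c)), m(pair(pair(c, e), e), pair(pair(c, c), pair(pair(c, c), e)), pair(pair(c, c), e)))), pair(pair(c, e), c)), e):
1. pair(m(m(c, pair(e, pair(e, c)), pair(pair(c, c), c)), pair(e, m(pair(pair(c, e), e), pair(pair(c, c), pair(pair(c, pair(c, e)), c)), m(pair(pair(c, e), e), pair(pair(c, c), pair(pair(c, c), e)), pair(pair(c, c), e)))), pair(pair(c, e), c)), e)  →  pair(m(pair(pair(c, e), e), pair(pair(c, c), pair(pair(c, pair(c, e)), c)), m(pair(pair(c, e), e), pair(pair(c, c), pair(pair(c, c), e)), pair(pair(c, c), e))), e)   [R4 at 1]
2. pair(m(pair(pair(c, e), e), pair(pair(c, c), pair(pair(c, pair(c, e)), c)), m(pair(pair(c, e), e), pair(pair(c, c), pair(pair(c, c), e)), pair(pair(c, c), e))), e)  →  pair(m(pair(pair(c, e), e), pair(pair(c, c), pair(pair(c, pair(c, e)), c)), pair(pair(c, c), e)), e)   [R6 at 1.3]
3. pair(m(pair(pair(c, e), e), pair(pair(c, c), pair(pair(c, pair(c, e)), c)), pair(pair(c, c), e)), e)  →  pair(pair(pair(c, pair(c, e)), c), e)   [R6 at 1]

no — NF(t₁) = pair(pair(pair(e, c), pair(c, c)), e), NF(t₂) = pair(pair(pair(c, pair(c, e)), c), e)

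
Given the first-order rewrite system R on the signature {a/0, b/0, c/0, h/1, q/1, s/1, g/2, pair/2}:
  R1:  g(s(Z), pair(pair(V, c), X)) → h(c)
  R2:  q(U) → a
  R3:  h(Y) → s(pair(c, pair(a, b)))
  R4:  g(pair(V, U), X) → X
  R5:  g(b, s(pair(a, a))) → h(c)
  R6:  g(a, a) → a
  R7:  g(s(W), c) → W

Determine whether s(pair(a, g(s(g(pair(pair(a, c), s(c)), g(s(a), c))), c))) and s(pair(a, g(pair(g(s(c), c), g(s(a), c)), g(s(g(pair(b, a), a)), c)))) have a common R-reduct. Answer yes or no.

Reduce t₁ = s(pair(a, g(s(g(pair(pair(a, c), s(c)), g(s(a), c))), c))):
1. s(pair(a, g(s(g(pair(pair(a, c), s(c)), g(s(a), c))), c)))  →  s(pair(a, g(pair(pair(a, c), s(c)), g(s(a), c))))   [R7 at 1.2]
2. s(pair(a, g(pair(pair(a, c), s(c)), g(s(a), c))))  →  s(pair(a, g(s(a), c)))   [R4 at 1.2]
3. s(pair(a, g(s(a), c)))  →  s(pair(a, a))   [R7 at 1.2]

Reduce t₂ = s(pair(a, g(pair(g(s(c), c), g(s(a), c)), g(s(g(pair(b, a), a)), c)))):
1. s(pair(a, g(pair(g(s(c), c), g(s(a), c)), g(s(g(pair(b, a), a)), c))))  →  s(pair(a, g(s(g(pair(b, a), a)), c)))   [R4 at 1.2]
2. s(pair(a, g(s(g(pair(b, a), a)), c)))  →  s(pair(a, g(pair(b, a), a)))   [R7 at 1.2]
3. s(pair(a, g(pair(b, a), a)))  →  s(pair(a, a))   [R4 at 1.2]

yes — NF(t₁) = s(pair(a, a)), NF(t₂) = s(pair(a, a))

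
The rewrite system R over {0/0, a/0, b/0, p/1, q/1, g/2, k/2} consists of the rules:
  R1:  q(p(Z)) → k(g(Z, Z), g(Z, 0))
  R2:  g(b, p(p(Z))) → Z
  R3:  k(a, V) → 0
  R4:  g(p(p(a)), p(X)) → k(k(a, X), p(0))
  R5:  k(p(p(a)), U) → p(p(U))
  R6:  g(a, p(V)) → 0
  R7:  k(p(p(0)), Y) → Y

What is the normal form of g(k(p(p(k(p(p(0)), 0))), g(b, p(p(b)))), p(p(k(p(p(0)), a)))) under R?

a

1. g(k(p(p(k(p(p(0)), 0))), g(b, p(p(b)))), p(p(k(p(p(0)), a))))  →  g(k(p(p(0)), g(b, p(p(b)))), p(p(k(p(p(0)), a))))   [R7 at 1.1.1.1]
2. g(k(p(p(0)), g(b, p(p(b)))), p(p(k(p(p(0)), a))))  →  g(g(b, p(p(b))), p(p(k(p(p(0)), a))))   [R7 at 1]
3. g(g(b, p(p(b))), p(p(k(p(p(0)), a))))  →  g(b, p(p(k(p(p(0)), a))))   [R2 at 1]
4. g(b, p(p(k(p(p(0)), a))))  →  k(p(p(0)), a)   [R2 at ε]
5. k(p(p(0)), a)  →  a   [R7 at ε]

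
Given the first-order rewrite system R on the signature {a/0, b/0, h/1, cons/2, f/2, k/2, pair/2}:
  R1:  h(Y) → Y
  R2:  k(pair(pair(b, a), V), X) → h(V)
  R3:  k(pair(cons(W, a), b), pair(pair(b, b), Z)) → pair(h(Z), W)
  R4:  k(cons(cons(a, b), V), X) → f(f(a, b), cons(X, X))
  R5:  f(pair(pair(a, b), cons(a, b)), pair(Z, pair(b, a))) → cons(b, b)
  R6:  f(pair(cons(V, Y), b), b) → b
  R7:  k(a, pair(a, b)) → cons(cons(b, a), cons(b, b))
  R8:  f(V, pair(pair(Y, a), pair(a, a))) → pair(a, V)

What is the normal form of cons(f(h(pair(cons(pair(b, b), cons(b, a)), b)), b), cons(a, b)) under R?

cons(b, cons(a, b))

1. cons(f(h(pair(cons(pair(b, b), cons(b, a)), b)), b), cons(a, b))  →  cons(f(pair(cons(pair(b, b), cons(b, a)), b), b), cons(a, b))   [R1 at 1.1]
2. cons(f(pair(cons(pair(b, b), cons(b, a)), b), b), cons(a, b))  →  cons(b, cons(a, b))   [R6 at 1]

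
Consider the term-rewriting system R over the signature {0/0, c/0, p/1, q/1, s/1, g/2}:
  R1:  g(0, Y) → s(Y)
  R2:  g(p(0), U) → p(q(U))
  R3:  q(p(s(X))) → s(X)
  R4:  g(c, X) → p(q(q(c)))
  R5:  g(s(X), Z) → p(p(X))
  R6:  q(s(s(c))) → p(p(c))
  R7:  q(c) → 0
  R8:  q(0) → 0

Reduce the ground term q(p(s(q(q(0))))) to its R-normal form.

s(0)

1. q(p(s(q(q(0)))))  →  s(q(q(0)))   [R3 at ε]
2. s(q(q(0)))  →  s(q(0))   [R8 at 1.1]
3. s(q(0))  →  s(0)   [R8 at 1]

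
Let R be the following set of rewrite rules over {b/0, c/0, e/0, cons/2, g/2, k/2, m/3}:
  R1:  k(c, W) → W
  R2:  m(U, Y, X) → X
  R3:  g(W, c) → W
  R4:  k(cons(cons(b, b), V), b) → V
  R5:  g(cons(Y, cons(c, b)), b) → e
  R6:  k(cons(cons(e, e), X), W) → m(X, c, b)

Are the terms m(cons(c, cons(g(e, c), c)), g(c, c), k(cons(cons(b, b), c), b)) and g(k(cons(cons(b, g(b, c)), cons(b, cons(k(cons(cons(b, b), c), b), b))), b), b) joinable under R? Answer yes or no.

no — NF(t₁) = c, NF(t₂) = e

Reduce t₁ = m(cons(c, cons(g(e, c), c)), g(c, c), k(cons(cons(b, b), c), b)):
1. m(cons(c, cons(g(e, c), c)), g(c, c), k(cons(cons(b, b), c), b))  →  k(cons(cons(b, b), c), b)   [R2 at ε]
2. k(cons(cons(b, b), c), b)  →  c   [R4 at ε]

Reduce t₂ = g(k(cons(cons(b, g(b, c)), cons(b, cons(k(cons(cons(b, b), c), b), b))), b), b):
1. g(k(cons(cons(b, g(b, c)), cons(b, cons(k(cons(cons(b, b), c), b), b))), b), b)  →  g(k(cons(cons(b, b), cons(b, cons(k(cons(cons(b, b), c), b), b))), b), b)   [R3 at 1.1.1.2]
2. g(k(cons(cons(b, b), cons(b, cons(k(cons(cons(b, b), c), b), b))), b), b)  →  g(cons(b, cons(k(cons(cons(b, b), c), b), b)), b)   [R4 at 1]
3. g(cons(b, cons(k(cons(cons(b, b), c), b), b)), b)  →  g(cons(b, cons(c, b)), b)   [R4 at 1.2.1]
4. g(cons(b, cons(c, b)), b)  →  e   [R5 at ε]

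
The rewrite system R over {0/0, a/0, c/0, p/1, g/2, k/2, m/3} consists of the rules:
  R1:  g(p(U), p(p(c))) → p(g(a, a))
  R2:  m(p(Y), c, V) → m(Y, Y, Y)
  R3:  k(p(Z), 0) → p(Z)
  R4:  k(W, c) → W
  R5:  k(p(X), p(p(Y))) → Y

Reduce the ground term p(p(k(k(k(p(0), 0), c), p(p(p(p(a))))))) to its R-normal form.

p(p(p(p(a))))

1. p(p(k(k(k(p(0), 0), c), p(p(p(p(a)))))))  →  p(p(k(k(p(0), 0), p(p(p(p(a)))))))   [R4 at 1.1.1]
2. p(p(k(k(p(0), 0), p(p(p(p(a)))))))  →  p(p(k(p(0), p(p(p(p(a)))))))   [R3 at 1.1.1]
3. p(p(k(p(0), p(p(p(p(a)))))))  →  p(p(p(p(a))))   [R5 at 1.1]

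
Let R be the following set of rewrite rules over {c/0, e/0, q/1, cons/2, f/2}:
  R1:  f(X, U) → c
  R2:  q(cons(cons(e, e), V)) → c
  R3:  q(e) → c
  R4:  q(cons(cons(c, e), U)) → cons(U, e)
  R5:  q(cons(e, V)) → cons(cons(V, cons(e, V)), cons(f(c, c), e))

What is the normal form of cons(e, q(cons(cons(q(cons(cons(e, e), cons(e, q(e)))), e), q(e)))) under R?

1. cons(e, q(cons(cons(q(cons(cons(e, e), cons(e, q(e)))), e), q(e))))  →  cons(e, q(cons(cons(c, e), q(e))))   [R2 at 2.1.1.1]
2. cons(e, q(cons(cons(c, e), q(e))))  →  cons(e, cons(q(e), e))   [R4 at 2]
3. cons(e, cons(q(e), e))  →  cons(e, cons(c, e))   [R3 at 2.1]

cons(e, cons(c, e))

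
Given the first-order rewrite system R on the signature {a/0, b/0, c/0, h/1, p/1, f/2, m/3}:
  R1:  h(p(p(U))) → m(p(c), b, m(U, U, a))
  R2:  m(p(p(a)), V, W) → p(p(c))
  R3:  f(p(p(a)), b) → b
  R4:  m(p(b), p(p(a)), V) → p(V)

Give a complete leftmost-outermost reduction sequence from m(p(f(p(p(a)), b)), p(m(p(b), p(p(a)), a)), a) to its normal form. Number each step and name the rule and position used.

p(a)

1. m(p(f(p(p(a)), b)), p(m(p(b), p(p(a)), a)), a)  →  m(p(b), p(m(p(b), p(p(a)), a)), a)   [R3 at 1.1]
2. m(p(b), p(m(p(b), p(p(a)), a)), a)  →  m(p(b), p(p(a)), a)   [R4 at 2.1]
3. m(p(b), p(p(a)), a)  →  p(a)   [R4 at ε]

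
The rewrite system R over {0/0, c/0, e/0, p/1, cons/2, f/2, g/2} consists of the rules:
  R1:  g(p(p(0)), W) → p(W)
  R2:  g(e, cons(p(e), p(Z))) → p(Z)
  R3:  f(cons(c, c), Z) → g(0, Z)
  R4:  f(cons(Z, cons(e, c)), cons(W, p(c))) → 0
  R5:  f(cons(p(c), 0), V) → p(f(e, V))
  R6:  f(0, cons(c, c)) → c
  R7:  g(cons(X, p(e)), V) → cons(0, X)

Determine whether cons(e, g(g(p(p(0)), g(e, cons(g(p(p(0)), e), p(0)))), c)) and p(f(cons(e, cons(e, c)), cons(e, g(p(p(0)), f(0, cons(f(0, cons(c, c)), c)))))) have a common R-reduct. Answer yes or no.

no — NF(t₁) = cons(e, p(c)), NF(t₂) = p(0)

Reduce t₁ = cons(e, g(g(p(p(0)), g(e, cons(g(p(p(0)), e), p(0)))), c)):
1. cons(e, g(g(p(p(0)), g(e, cons(g(p(p(0)), e), p(0)))), c))  →  cons(e, g(p(g(e, cons(g(p(p(0)), e), p(0)))), c))   [R1 at 2.1]
2. cons(e, g(p(g(e, cons(g(p(p(0)), e), p(0)))), c))  →  cons(e, g(p(g(e, cons(p(e), p(0)))), c))   [R1 at 2.1.1.2.1]
3. cons(e, g(p(g(e, cons(p(e), p(0)))), c))  →  cons(e, g(p(p(0)), c))   [R2 at 2.1.1]
4. cons(e, g(p(p(0)), c))  →  cons(e, p(c))   [R1 at 2]

Reduce t₂ = p(f(cons(e, cons(e, c)), cons(e, g(p(p(0)), f(0, cons(f(0, cons(c, c)), c)))))):
1. p(f(cons(e, cons(e, c)), cons(e, g(p(p(0)), f(0, cons(f(0, cons(c, c)), c))))))  →  p(f(cons(e, cons(e, c)), cons(e, p(f(0, cons(f(0, cons(c, c)), c))))))   [R1 at 1.2.2]
2. p(f(cons(e, cons(e, c)), cons(e, p(f(0, cons(f(0, cons(c, c)), c))))))  →  p(f(cons(e, cons(e, c)), cons(e, p(f(0, cons(c, c))))))   [R6 at 1.2.2.1.2.1]
3. p(f(cons(e, cons(e, c)), cons(e, p(f(0, cons(c, c))))))  →  p(f(cons(e, cons(e, c)), cons(e, p(c))))   [R6 at 1.2.2.1]
4. p(f(cons(e, cons(e, c)), cons(e, p(c))))  →  p(0)   [R4 at 1]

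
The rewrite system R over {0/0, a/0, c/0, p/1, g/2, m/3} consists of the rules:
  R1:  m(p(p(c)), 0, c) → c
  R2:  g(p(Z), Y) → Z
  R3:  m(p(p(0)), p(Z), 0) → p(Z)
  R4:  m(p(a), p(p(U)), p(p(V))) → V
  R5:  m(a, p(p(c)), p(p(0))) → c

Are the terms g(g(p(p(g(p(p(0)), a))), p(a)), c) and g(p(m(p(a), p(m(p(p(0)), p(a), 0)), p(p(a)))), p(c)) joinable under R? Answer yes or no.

no — NF(t₁) = p(0), NF(t₂) = a

Reduce t₁ = g(g(p(p(g(p(p(0)), a))), p(a)), c):
1. g(g(p(p(g(p(p(0)), a))), p(a)), c)  →  g(p(g(p(p(0)), a)), c)   [R2 at 1]
2. g(p(g(p(p(0)), a)), c)  →  g(p(p(0)), a)   [R2 at ε]
3. g(p(p(0)), a)  →  p(0)   [R2 at ε]

Reduce t₂ = g(p(m(p(a), p(m(p(p(0)), p(a), 0)), p(p(a)))), p(c)):
1. g(p(m(p(a), p(m(p(p(0)), p(a), 0)), p(p(a)))), p(c))  →  m(p(a), p(m(p(p(0)), p(a), 0)), p(p(a)))   [R2 at ε]
2. m(p(a), p(m(p(p(0)), p(a), 0)), p(p(a)))  →  m(p(a), p(p(a)), p(p(a)))   [R3 at 2.1]
3. m(p(a), p(p(a)), p(p(a)))  →  a   [R4 at ε]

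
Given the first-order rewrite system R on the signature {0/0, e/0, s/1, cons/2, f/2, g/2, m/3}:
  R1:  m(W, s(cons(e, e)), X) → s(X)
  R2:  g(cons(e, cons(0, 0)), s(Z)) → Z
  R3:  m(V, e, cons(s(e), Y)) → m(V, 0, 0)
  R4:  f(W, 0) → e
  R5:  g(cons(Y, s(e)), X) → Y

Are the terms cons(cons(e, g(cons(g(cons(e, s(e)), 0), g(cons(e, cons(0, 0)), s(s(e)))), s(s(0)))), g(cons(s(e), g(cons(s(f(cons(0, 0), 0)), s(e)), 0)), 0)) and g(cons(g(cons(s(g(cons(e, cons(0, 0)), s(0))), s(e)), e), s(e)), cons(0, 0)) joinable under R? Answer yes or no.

Reduce t₁ = cons(cons(e, g(cons(g(cons(e, s(e)), 0), g(cons(e, cons(0, 0)), s(s(e)))), s(s(0)))), g(cons(s(e), g(cons(s(f(cons(0, 0), 0)), s(e)), 0)), 0)):
1. cons(cons(e, g(cons(g(cons(e, s(e)), 0), g(cons(e, cons(0, 0)), s(s(e)))), s(s(0)))), g(cons(s(e), g(cons(s(f(cons(0, 0), 0)), s(e)), 0)), 0))  →  cons(cons(e, g(cons(e, g(cons(e, cons(0, 0)), s(s(e)))), s(s(0)))), g(cons(s(e), g(cons(s(f(cons(0, 0), 0)), s(e)), 0)), 0))   [R5 at 1.2.1.1]
2. cons(cons(e, g(cons(e, g(cons(e, cons(0, 0)), s(s(e)))), s(s(0)))), g(cons(s(e), g(cons(s(f(cons(0, 0), 0)), s(e)), 0)), 0))  →  cons(cons(e, g(cons(e, s(e)), s(s(0)))), g(cons(s(e), g(cons(s(f(cons(0, 0), 0)), s(e)), 0)), 0))   [R2 at 1.2.1.2]
3. cons(cons(e, g(cons(e, s(e)), s(s(0)))), g(cons(s(e), g(cons(s(f(cons(0, 0), 0)), s(e)), 0)), 0))  →  cons(cons(e, e), g(cons(s(e), g(cons(s(f(cons(0, 0), 0)), s(e)), 0)), 0))   [R5 at 1.2]
4. cons(cons(e, e), g(cons(s(e), g(cons(s(f(cons(0, 0), 0)), s(e)), 0)), 0))  →  cons(cons(e, e), g(cons(s(e), s(f(cons(0, 0), 0))), 0))   [R5 at 2.1.2]
5. cons(cons(e, e), g(cons(s(e), s(f(cons(0, 0), 0))), 0))  →  cons(cons(e, e), g(cons(s(e), s(e)), 0))   [R4 at 2.1.2.1]
6. cons(cons(e, e), g(cons(s(e), s(e)), 0))  →  cons(cons(e, e), s(e))   [R5 at 2]

Reduce t₂ = g(cons(g(cons(s(g(cons(e, cons(0, 0)), s(0))), s(e)), e), s(e)), cons(0, 0)):
1. g(cons(g(cons(s(g(cons(e, cons(0, 0)), s(0))), s(e)), e), s(e)), cons(0, 0))  →  g(cons(s(g(cons(e, cons(0, 0)), s(0))), s(e)), e)   [R5 at ε]
2. g(cons(s(g(cons(e, cons(0, 0)), s(0))), s(e)), e)  →  s(g(cons(e, cons(0, 0)), s(0)))   [R5 at ε]
3. s(g(cons(e, cons(0, 0)), s(0)))  →  s(0)   [R2 at 1]

no — NF(t₁) = cons(cons(e, e), s(e)), NF(t₂) = s(0)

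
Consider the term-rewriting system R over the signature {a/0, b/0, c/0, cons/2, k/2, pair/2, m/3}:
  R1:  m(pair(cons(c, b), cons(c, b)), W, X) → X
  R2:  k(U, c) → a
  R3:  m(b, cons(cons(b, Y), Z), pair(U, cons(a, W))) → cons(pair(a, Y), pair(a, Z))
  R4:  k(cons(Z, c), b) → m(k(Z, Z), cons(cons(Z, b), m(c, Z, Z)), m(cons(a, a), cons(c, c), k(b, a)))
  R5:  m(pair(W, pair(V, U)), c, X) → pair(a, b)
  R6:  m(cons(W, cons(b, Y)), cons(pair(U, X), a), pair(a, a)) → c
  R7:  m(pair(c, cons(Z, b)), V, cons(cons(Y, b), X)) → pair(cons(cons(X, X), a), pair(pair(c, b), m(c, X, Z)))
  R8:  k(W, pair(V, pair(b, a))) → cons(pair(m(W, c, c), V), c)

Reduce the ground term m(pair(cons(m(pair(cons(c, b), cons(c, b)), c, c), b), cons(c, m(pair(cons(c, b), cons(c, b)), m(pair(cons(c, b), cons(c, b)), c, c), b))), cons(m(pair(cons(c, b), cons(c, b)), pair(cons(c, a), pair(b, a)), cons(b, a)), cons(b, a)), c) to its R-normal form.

c

1. m(pair(cons(m(pair(cons(c, b), cons(c, b)), c, c), b), cons(c, m(pair(cons(c, b), cons(c, b)), m(pair(cons(c, b), cons(c, b)), c, c), b))), cons(m(pair(cons(c, b), cons(c, b)), pair(cons(c, a), pair(b, a)), cons(b, a)), cons(b, a)), c)  →  m(pair(cons(c, b), cons(c, m(pair(cons(c, b), cons(c, b)), m(pair(cons(c, b), cons(c, b)), c, c), b))), cons(m(pair(cons(c, b), cons(c, b)), pair(cons(c, a), pair(b, a)), cons(b, a)), cons(b, a)), c)   [R1 at 1.1.1]
2. m(pair(cons(c, b), cons(c, m(pair(cons(c, b), cons(c, b)), m(pair(cons(c, b), cons(c, b)), c, c), b))), cons(m(pair(cons(c, b), cons(c, b)), pair(cons(c, a), pair(b, a)), cons(b, a)), cons(b, a)), c)  →  m(pair(cons(c, b), cons(c, b)), cons(m(pair(cons(c, b), cons(c, b)), pair(cons(c, a), pair(b, a)), cons(b, a)), cons(b, a)), c)   [R1 at 1.2.2]
3. m(pair(cons(c, b), cons(c, b)), cons(m(pair(cons(c, b), cons(c, b)), pair(cons(c, a), pair(b, a)), cons(b, a)), cons(b, a)), c)  →  c   [R1 at ε]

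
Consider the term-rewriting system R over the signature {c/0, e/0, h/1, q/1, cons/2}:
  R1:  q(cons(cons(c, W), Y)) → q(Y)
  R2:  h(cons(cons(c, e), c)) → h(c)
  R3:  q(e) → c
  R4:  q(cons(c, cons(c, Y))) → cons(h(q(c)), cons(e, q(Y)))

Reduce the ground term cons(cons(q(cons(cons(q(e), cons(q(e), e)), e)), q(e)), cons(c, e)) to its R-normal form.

1. cons(cons(q(cons(cons(q(e), cons(q(e), e)), e)), q(e)), cons(c, e))  →  cons(cons(q(cons(cons(c, cons(q(e), e)), e)), q(e)), cons(c, e))   [R3 at 1.1.1.1.1]
2. cons(cons(q(cons(cons(c, cons(q(e), e)), e)), q(e)), cons(c, e))  →  cons(cons(q(e), q(e)), cons(c, e))   [R1 at 1.1]
3. cons(cons(q(e), q(e)), cons(c, e))  →  cons(cons(c, q(e)), cons(c, e))   [R3 at 1.1]
4. cons(cons(c, q(e)), cons(c, e))  →  cons(cons(c, c), cons(c, e))   [R3 at 1.2]

cons(cons(c, c), cons(c, e))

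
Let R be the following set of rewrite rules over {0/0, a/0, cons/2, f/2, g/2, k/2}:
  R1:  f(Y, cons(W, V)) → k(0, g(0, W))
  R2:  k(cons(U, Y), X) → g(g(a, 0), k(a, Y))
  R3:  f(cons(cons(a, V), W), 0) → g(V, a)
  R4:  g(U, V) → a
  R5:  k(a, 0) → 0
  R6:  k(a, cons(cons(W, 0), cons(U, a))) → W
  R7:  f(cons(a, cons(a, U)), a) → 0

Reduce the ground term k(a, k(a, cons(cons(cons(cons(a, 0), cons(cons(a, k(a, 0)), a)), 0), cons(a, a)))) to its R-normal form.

1. k(a, k(a, cons(cons(cons(cons(a, 0), cons(cons(a, k(a, 0)), a)), 0), cons(a, a))))  →  k(a, cons(cons(a, 0), cons(cons(a, k(a, 0)), a)))   [R6 at 2]
2. k(a, cons(cons(a, 0), cons(cons(a, k(a, 0)), a)))  →  a   [R6 at ε]

a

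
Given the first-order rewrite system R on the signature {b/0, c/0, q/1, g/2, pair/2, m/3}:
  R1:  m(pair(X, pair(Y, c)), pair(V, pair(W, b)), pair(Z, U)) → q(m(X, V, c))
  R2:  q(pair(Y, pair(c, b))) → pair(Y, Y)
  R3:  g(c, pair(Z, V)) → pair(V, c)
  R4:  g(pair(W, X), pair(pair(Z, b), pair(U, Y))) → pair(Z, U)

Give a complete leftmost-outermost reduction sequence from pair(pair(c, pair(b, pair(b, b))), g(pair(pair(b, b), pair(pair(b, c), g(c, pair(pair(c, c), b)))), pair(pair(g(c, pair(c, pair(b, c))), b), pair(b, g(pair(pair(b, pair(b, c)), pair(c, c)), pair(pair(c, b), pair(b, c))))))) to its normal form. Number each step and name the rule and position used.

pair(pair(c, pair(b, pair(b, b))), pair(pair(pair(b, c), c), b))

1. pair(pair(c, pair(b, pair(b, b))), g(pair(pair(b, b), pair(pair(b, c), g(c, pair(pair(c, c), b)))), pair(pair(g(c, pair(c, pair(b, c))), b), pair(b, g(pair(pair(b, pair(b, c)), pair(c, c)), pair(pair(c, b), pair(b, c)))))))  →  pair(pair(c, pair(b, pair(b, b))), pair(g(c, pair(c, pair(b, c))), b))   [R4 at 2]
2. pair(pair(c, pair(b, pair(b, b))), pair(g(c, pair(c, pair(b, c))), b))  →  pair(pair(c, pair(b, pair(b, b))), pair(pair(pair(b, c), c), b))   [R3 at 2.1]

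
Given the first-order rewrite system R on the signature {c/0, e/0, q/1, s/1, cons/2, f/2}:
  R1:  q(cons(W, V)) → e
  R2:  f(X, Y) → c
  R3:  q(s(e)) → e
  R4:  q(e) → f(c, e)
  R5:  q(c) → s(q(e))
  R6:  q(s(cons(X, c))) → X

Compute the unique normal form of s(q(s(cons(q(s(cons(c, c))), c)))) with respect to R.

s(c)

1. s(q(s(cons(q(s(cons(c, c))), c))))  →  s(q(s(cons(c, c))))   [R6 at 1]
2. s(q(s(cons(c, c))))  →  s(c)   [R6 at 1]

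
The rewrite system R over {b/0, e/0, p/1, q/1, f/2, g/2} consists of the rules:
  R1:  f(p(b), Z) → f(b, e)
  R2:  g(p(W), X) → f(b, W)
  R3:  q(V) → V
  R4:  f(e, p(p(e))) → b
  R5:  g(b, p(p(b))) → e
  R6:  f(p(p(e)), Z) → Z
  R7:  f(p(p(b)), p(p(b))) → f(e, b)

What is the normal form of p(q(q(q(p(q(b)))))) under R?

1. p(q(q(q(p(q(b))))))  →  p(q(q(p(q(b)))))   [R3 at 1]
2. p(q(q(p(q(b)))))  →  p(q(p(q(b))))   [R3 at 1]
3. p(q(p(q(b))))  →  p(p(q(b)))   [R3 at 1]
4. p(p(q(b)))  →  p(p(b))   [R3 at 1.1]

p(p(b))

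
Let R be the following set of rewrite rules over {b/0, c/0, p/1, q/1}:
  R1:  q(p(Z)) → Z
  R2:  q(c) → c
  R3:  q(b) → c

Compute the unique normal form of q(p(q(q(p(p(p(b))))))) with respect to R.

p(b)

1. q(p(q(q(p(p(p(b)))))))  →  q(q(p(p(p(b)))))   [R1 at ε]
2. q(q(p(p(p(b)))))  →  q(p(p(b)))   [R1 at 1]
3. q(p(p(b)))  →  p(b)   [R1 at ε]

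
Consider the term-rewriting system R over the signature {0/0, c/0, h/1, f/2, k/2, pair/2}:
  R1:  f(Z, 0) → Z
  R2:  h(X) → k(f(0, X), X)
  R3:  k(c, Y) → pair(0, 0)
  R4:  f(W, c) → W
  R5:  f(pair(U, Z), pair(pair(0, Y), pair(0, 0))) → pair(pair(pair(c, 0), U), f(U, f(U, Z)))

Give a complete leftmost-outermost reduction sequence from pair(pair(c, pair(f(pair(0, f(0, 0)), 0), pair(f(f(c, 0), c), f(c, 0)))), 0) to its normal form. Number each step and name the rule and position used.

pair(pair(c, pair(pair(0, 0), pair(c, c))), 0)

1. pair(pair(c, pair(f(pair(0, f(0, 0)), 0), pair(f(f(c, 0), c), f(c, 0)))), 0)  →  pair(pair(c, pair(pair(0, f(0, 0)), pair(f(f(c, 0), c), f(c, 0)))), 0)   [R1 at 1.2.1]
2. pair(pair(c, pair(pair(0, f(0, 0)), pair(f(f(c, 0), c), f(c, 0)))), 0)  →  pair(pair(c, pair(pair(0, 0), pair(f(f(c, 0), c), f(c, 0)))), 0)   [R1 at 1.2.1.2]
3. pair(pair(c, pair(pair(0, 0), pair(f(f(c, 0), c), f(c, 0)))), 0)  →  pair(pair(c, pair(pair(0, 0), pair(f(c, 0), f(c, 0)))), 0)   [R4 at 1.2.2.1]
4. pair(pair(c, pair(pair(0, 0), pair(f(c, 0), f(c, 0)))), 0)  →  pair(pair(c, pair(pair(0, 0), pair(c, f(c, 0)))), 0)   [R1 at 1.2.2.1]
5. pair(pair(c, pair(pair(0, 0), pair(c, f(c, 0)))), 0)  →  pair(pair(c, pair(pair(0, 0), pair(c, c))), 0)   [R1 at 1.2.2.2]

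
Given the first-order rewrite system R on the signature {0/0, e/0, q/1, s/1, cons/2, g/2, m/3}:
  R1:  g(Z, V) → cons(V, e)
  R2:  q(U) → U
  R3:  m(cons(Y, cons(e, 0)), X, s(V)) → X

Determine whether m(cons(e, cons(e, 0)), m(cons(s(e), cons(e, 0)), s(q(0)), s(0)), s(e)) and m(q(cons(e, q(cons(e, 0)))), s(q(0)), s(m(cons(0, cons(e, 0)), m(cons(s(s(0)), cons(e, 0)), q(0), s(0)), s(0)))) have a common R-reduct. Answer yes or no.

Reduce t₁ = m(cons(e, cons(e, 0)), m(cons(s(e), cons(e, 0)), s(q(0)), s(0)), s(e)):
1. m(cons(e, cons(e, 0)), m(cons(s(e), cons(e, 0)), s(q(0)), s(0)), s(e))  →  m(cons(s(e), cons(e, 0)), s(q(0)), s(0))   [R3 at ε]
2. m(cons(s(e), cons(e, 0)), s(q(0)), s(0))  →  s(q(0))   [R3 at ε]
3. s(q(0))  →  s(0)   [R2 at 1]

Reduce t₂ = m(q(cons(e, q(cons(e, 0)))), s(q(0)), s(m(cons(0, cons(e, 0)), m(cons(s(s(0)), cons(e, 0)), q(0), s(0)), s(0)))):
1. m(q(cons(e, q(cons(e, 0)))), s(q(0)), s(m(cons(0, cons(e, 0)), m(cons(s(s(0)), cons(e, 0)), q(0), s(0)), s(0))))  →  m(cons(e, q(cons(e, 0))), s(q(0)), s(m(cons(0, cons(e, 0)), m(cons(s(s(0)), cons(e, 0)), q(0), s(0)), s(0))))   [R2 at 1]
2. m(cons(e, q(cons(e, 0))), s(q(0)), s(m(cons(0, cons(e, 0)), m(cons(s(s(0)), cons(e, 0)), q(0), s(0)), s(0))))  →  m(cons(e, cons(e, 0)), s(q(0)), s(m(cons(0, cons(e, 0)), m(cons(s(s(0)), cons(e, 0)), q(0), s(0)), s(0))))   [R2 at 1.2]
3. m(cons(e, cons(e, 0)), s(q(0)), s(m(cons(0, cons(e, 0)), m(cons(s(s(0)), cons(e, 0)), q(0), s(0)), s(0))))  →  s(q(0))   [R3 at ε]
4. s(q(0))  →  s(0)   [R2 at 1]

yes — NF(t₁) = s(0), NF(t₂) = s(0)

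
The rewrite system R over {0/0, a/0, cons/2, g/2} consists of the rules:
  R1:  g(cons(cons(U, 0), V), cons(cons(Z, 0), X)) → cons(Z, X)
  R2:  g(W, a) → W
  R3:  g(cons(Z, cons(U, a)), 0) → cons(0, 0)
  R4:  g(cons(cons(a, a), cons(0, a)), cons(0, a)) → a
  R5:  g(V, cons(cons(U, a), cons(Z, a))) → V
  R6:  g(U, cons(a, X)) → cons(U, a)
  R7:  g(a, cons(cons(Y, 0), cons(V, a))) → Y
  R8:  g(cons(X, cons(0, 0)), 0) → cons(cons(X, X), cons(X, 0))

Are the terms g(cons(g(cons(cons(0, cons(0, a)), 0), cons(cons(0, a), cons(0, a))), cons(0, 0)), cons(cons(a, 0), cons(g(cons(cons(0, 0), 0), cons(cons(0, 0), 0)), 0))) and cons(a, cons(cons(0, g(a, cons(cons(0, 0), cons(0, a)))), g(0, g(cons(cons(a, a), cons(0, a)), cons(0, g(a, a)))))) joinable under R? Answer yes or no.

Reduce t₁ = g(cons(g(cons(cons(0, cons(0, a)), 0), cons(cons(0, a), cons(0, a))), cons(0, 0)), cons(cons(a, 0), cons(g(cons(cons(0, 0), 0), cons(cons(0, 0), 0)), 0))):
1. g(cons(g(cons(cons(0, cons(0, a)), 0), cons(cons(0, a), cons(0, a))), cons(0, 0)), cons(cons(a, 0), cons(g(cons(cons(0, 0), 0), cons(cons(0, 0), 0)), 0)))  →  g(cons(cons(cons(0, cons(0, a)), 0), cons(0, 0)), cons(cons(a, 0), cons(g(cons(cons(0, 0), 0), cons(cons(0, 0), 0)), 0)))   [R5 at 1.1]
2. g(cons(cons(cons(0, cons(0, a)), 0), cons(0, 0)), cons(cons(a, 0), cons(g(cons(cons(0, 0), 0), cons(cons(0, 0), 0)), 0)))  →  cons(a, cons(g(cons(cons(0, 0), 0), cons(cons(0, 0), 0)), 0))   [R1 at ε]
3. cons(a, cons(g(cons(cons(0, 0), 0), cons(cons(0, 0), 0)), 0))  →  cons(a, cons(cons(0, 0), 0))   [R1 at 2.1]

Reduce t₂ = cons(a, cons(cons(0, g(a, cons(cons(0, 0), cons(0, a)))), g(0, g(cons(cons(a, a), cons(0, a)), cons(0, g(a, a)))))):
1. cons(a, cons(cons(0, g(a, cons(cons(0, 0), cons(0, a)))), g(0, g(cons(cons(a, a), cons(0, a)), cons(0, g(a, a))))))  →  cons(a, cons(cons(0, 0), g(0, g(cons(cons(a, a), cons(0, a)), cons(0, g(a, a))))))   [R7 at 2.1.2]
2. cons(a, cons(cons(0, 0), g(0, g(cons(cons(a, a), cons(0, a)), cons(0, g(a, a))))))  →  cons(a, cons(cons(0, 0), g(0, g(cons(cons(a, a), cons(0, a)), cons(0, a)))))   [R2 at 2.2.2.2.2]
3. cons(a, cons(cons(0, 0), g(0, g(cons(cons(a, a), cons(0, a)), cons(0, a)))))  →  cons(a, cons(cons(0, 0), g(0, a)))   [R4 at 2.2.2]
4. cons(a, cons(cons(0, 0), g(0, a)))  →  cons(a, cons(cons(0, 0), 0))   [R2 at 2.2]

yes — NF(t₁) = cons(a, cons(cons(0, 0), 0)), NF(t₂) = cons(a, cons(cons(0, 0), 0))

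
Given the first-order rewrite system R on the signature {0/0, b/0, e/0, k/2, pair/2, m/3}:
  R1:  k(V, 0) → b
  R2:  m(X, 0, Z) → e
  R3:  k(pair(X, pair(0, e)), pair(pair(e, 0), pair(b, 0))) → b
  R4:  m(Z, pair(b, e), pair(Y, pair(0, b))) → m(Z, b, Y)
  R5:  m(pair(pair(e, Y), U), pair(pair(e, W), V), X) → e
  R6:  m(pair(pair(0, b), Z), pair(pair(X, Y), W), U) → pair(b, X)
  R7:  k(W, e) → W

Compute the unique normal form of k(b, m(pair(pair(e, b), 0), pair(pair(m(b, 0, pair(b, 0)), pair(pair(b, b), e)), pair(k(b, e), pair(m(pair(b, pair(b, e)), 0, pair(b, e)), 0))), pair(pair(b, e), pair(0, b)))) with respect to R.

b

1. k(b, m(pair(pair(e, b), 0), pair(pair(m(b, 0, pair(b, 0)), pair(pair(b, b), e)), pair(k(b, e), pair(m(pair(b, pair(b, e)), 0, pair(b, e)), 0))), pair(pair(b, e), pair(0, b))))  →  k(b, m(pair(pair(e, b), 0), pair(pair(e, pair(pair(b, b), e)), pair(k(b, e), pair(m(pair(b, pair(b, e)), 0, pair(b, e)), 0))), pair(pair(b, e), pair(0, b))))   [R2 at 2.2.1.1]
2. k(b, m(pair(pair(e, b), 0), pair(pair(e, pair(pair(b, b), e)), pair(k(b, e), pair(m(pair(b, pair(b, e)), 0, pair(b, e)), 0))), pair(pair(b, e), pair(0, b))))  →  k(b, e)   [R5 at 2]
3. k(b, e)  →  b   [R7 at ε]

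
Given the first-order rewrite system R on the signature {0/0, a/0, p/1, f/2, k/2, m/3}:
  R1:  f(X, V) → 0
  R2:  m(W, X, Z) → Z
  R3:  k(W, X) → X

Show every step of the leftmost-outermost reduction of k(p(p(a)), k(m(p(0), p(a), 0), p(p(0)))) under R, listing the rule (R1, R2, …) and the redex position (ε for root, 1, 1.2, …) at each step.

1. k(p(p(a)), k(m(p(0), p(a), 0), p(p(0))))  →  k(m(p(0), p(a), 0), p(p(0)))   [R3 at ε]
2. k(m(p(0), p(a), 0), p(p(0)))  →  p(p(0))   [R3 at ε]

p(p(0))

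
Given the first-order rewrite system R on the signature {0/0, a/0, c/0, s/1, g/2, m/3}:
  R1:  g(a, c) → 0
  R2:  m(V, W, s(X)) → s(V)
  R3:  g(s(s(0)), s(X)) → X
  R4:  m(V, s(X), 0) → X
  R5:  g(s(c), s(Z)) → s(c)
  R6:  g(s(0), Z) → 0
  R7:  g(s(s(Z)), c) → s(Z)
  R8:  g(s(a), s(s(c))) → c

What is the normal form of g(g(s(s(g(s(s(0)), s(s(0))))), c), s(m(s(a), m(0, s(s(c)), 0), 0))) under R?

c

1. g(g(s(s(g(s(s(0)), s(s(0))))), c), s(m(s(a), m(0, s(s(c)), 0), 0)))  →  g(s(g(s(s(0)), s(s(0)))), s(m(s(a), m(0, s(s(c)), 0), 0)))   [R7 at 1]
2. g(s(g(s(s(0)), s(s(0)))), s(m(s(a), m(0, s(s(c)), 0), 0)))  →  g(s(s(0)), s(m(s(a), m(0, s(s(c)), 0), 0)))   [R3 at 1.1]
3. g(s(s(0)), s(m(s(a), m(0, s(s(c)), 0), 0)))  →  m(s(a), m(0, s(s(c)), 0), 0)   [R3 at ε]
4. m(s(a), m(0, s(s(c)), 0), 0)  →  m(s(a), s(c), 0)   [R4 at 2]
5. m(s(a), s(c), 0)  →  c   [R4 at ε]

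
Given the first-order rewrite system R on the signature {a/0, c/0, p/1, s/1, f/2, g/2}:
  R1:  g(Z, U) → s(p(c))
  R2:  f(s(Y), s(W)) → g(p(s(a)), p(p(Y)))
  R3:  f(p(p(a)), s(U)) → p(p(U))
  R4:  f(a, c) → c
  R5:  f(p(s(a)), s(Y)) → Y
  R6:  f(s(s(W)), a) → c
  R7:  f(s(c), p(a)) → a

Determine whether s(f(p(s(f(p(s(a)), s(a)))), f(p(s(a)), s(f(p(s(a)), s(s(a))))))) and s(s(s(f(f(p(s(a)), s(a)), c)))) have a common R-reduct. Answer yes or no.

Reduce t₁ = s(f(p(s(f(p(s(a)), s(a)))), f(p(s(a)), s(f(p(s(a)), s(s(a))))))):
1. s(f(p(s(f(p(s(a)), s(a)))), f(p(s(a)), s(f(p(s(a)), s(s(a)))))))  →  s(f(p(s(a)), f(p(s(a)), s(f(p(s(a)), s(s(a)))))))   [R5 at 1.1.1.1]
2. s(f(p(s(a)), f(p(s(a)), s(f(p(s(a)), s(s(a)))))))  →  s(f(p(s(a)), f(p(s(a)), s(s(a)))))   [R5 at 1.2]
3. s(f(p(s(a)), f(p(s(a)), s(s(a)))))  →  s(f(p(s(a)), s(a)))   [R5 at 1.2]
4. s(f(p(s(a)), s(a)))  →  s(a)   [R5 at 1]

Reduce t₂ = s(s(s(f(f(p(s(a)), s(a)), c)))):
1. s(s(s(f(f(p(s(a)), s(a)), c))))  →  s(s(s(f(a, c))))   [R5 at 1.1.1.1]
2. s(s(s(f(a, c))))  →  s(s(s(c)))   [R4 at 1.1.1]

no — NF(t₁) = s(a), NF(t₂) = s(s(s(c)))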